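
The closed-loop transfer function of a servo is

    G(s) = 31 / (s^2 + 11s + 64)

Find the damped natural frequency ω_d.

ω_d ≈ 5.809 rad/s

Comparing s^2 + 11s + 64 to s^2 + 2ζωₙs + ωₙ²: ωₙ = 8 rad/s and ζ = 11/(2·8) = 0.6875.
ζωₙ = 11/2 = 5.5, so ω_d = ωₙ√(1−ζ²) = √(ωₙ² − (ζωₙ)²) = √(64 − 5.5²) = √33.75 ≈ 5.809 rad/s.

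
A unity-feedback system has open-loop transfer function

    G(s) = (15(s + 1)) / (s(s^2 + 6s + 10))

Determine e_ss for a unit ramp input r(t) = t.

e_ss = 0.6667

G(s) has one pole at the origin.
This is a Type 1 system. Kv = lim_{s→0} s·G(s) = 15/10 = 3/2.
e_ss = 1/Kv = 1/(3/2) = 2/3 ≈ 0.6667.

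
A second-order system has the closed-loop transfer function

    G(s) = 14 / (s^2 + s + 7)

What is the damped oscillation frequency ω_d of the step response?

Comparing s^2 + s + 7 to s^2 + 2ζωₙs + ωₙ²: ωₙ = √7 ≈ 2.646 rad/s and ζ = 1/(2·√7) ≈ 0.1890.
ζωₙ = 1/2 = 0.5, so ω_d = ωₙ√(1−ζ²) = √(ωₙ² − (ζωₙ)²) = √(7 − 0.5²) = √6.75 ≈ 2.598 rad/s.

ω_d ≈ 2.598 rad/s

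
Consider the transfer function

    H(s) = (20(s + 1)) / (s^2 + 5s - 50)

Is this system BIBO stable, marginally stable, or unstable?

The denominator s^2 + 5s - 50 factors as (s + 10)(s - 5), giving poles at s = -10, 5.
Since the pole(s) at s = 5 lie in the right half-plane, the system is unstable.

unstable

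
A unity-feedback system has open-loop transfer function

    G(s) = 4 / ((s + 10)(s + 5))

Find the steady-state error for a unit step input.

e_ss = 0.9259

G(s) has no poles at the origin.
This is a Type 0 system. Kp = lim_{s→0} G(s) = 4/50 = 2/25.
e_ss = 1/(1 + Kp) = 1/(1 + 2/25) = 25/27 ≈ 0.9259.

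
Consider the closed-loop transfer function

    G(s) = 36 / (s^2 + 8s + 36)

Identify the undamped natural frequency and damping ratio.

ωₙ = 6 rad/s, ζ ≈ 0.6667

Compare the denominator to the standard form s^2 + 2ζωₙs + ωₙ².
ωₙ² = 36, so ωₙ = 6 rad/s.
2ζωₙ = 8, so ζ = 8/(2·6) ≈ 0.6667.
With ζ = 0.6667 the response is underdamped.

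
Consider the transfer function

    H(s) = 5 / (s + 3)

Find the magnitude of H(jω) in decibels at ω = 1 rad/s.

Substitute s = j1: numerator = 5, denominator = 3 + j1.
|H(j1)| = |5| / |3 + j1| = 5 / 3.1623 ≈ 1.581.
In decibels: 20·log₁₀(1.581) ≈ 3.98 dB.

|H(j1)|_dB ≈ 3.98 dB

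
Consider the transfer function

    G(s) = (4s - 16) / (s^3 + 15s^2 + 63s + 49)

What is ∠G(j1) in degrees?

∠G(j1) ≈ 104.7°

At s = j1: numerator = -16 + j4, denominator = 34 + j62.
∠G = ∠num − ∠den = 165.96° − (61.260°) = 104.7°.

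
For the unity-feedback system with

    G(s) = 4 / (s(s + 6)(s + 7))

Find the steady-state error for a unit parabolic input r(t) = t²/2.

G(s) has one pole at the origin.
This is a Type 1 system; Ka = lim_{s→0} s^2·G(s) = 0, so the steady-state error for a parabola input is infinite.

e_ss = ∞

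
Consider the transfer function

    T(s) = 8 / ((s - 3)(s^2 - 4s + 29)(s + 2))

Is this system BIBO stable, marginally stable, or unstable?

unstable

The poles can be read from the denominator factors: s = 3, 2 + 5j, 2 - 5j, -2.
Since the pole(s) at s = 3, 2 ± 5j lie in the right half-plane, the system is unstable.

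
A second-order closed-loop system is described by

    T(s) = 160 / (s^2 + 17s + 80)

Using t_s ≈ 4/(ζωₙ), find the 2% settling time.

t_s ≈ 0.4706 s

Comparing s^2 + 17s + 80 to s^2 + 2ζωₙs + ωₙ²: ωₙ = √80 ≈ 8.944 rad/s and ζ = 17/(2·√80) ≈ 0.9503.
ζωₙ = 17/2 = 8.5, so t_s ≈ 4/(ζωₙ) = 4/8.5 ≈ 0.4706 s.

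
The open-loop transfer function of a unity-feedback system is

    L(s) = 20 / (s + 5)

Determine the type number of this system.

The denominator has no factor of s at the origin — no free integrator — so this is a Type 0 system.

Type 0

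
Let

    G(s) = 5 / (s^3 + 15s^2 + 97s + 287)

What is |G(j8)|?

Substitute s = j8: numerator = 5, denominator = -673 + j264.
|G(j8)| = |5| / |-673 + j264| = 5 / 722.93 ≈ 0.006916.

|G(j8)| ≈ 0.006916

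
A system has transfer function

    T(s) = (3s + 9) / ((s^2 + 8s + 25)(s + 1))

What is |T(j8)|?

|T(j8)| ≈ 0.04242

Substitute s = j8: numerator = 9 + j24, denominator = -551 - j248.
|T(j8)| = |9 + j24| / |-551 - j248| = 25.632 / 604.24 ≈ 0.04242.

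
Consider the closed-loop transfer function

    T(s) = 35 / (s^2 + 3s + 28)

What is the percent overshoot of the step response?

%OS ≈ 39.5%

Comparing s^2 + 3s + 28 to s^2 + 2ζωₙs + ωₙ²: ωₙ = √28 ≈ 5.292 rad/s and ζ = 3/(2·√28) ≈ 0.2835.
%OS = 100·exp(−πζ/√(1−ζ²)) = 100·exp(−π·0.2835/√(1−0.2835²)) ≈ 39.5%.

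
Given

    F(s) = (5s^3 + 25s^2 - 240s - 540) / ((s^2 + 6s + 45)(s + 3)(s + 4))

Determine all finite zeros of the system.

s = -2, -9, 6

Set the numerator to zero: 5s^3 + 25s^2 - 240s - 540 = 0, i.e. 5·(s^3 + 5s^2 - 48s - 108) = 0.
Factoring: (s + 2)(s + 9)(s - 6) = 0.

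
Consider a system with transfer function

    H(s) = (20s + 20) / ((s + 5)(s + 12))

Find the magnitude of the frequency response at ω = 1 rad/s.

|H(j1)| ≈ 0.4607

Substitute s = j1: numerator = 20 + j20, denominator = 59 + j17.
|H(j1)| = |20 + j20| / |59 + j17| = 28.284 / 61.400 ≈ 0.4607.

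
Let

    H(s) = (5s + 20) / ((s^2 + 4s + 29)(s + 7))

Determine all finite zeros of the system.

s = -4

Set the numerator to zero: 5s + 20 = 0, i.e. 5·(s + 4) = 0.
So s = -4.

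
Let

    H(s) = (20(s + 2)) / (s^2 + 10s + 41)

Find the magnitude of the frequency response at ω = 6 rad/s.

Substitute s = j6: numerator = 40 + j120, denominator = 5 + j60.
|H(j6)| = |40 + j120| / |5 + j60| = 126.49 / 60.208 ≈ 2.101.

|H(j6)| ≈ 2.101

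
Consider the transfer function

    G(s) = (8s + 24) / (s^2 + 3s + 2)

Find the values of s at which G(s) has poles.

The poles are the roots of the denominator s^2 + 3s + 2 = 0.
Factoring: (s + 1)(s + 2) = 0, so s = -1 and s = -2.

s = -1, -2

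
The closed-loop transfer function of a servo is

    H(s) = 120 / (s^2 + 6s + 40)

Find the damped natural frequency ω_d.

ω_d ≈ 5.568 rad/s

Comparing s^2 + 6s + 40 to s^2 + 2ζωₙs + ωₙ²: ωₙ = √40 ≈ 6.325 rad/s and ζ = 6/(2·√40) ≈ 0.4743.
ζωₙ = 6/2 = 3, so ω_d = ωₙ√(1−ζ²) = √(ωₙ² − (ζωₙ)²) = √(40 − 3²) = √31 ≈ 5.568 rad/s.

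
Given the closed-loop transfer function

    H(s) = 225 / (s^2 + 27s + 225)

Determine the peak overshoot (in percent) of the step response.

Comparing s^2 + 27s + 225 to s^2 + 2ζωₙs + ωₙ²: ωₙ = 15 rad/s and ζ = 27/(2·15) = 0.9.
%OS = 100·exp(−πζ/√(1−ζ²)) = 100·exp(−π·0.9/√(1−0.9²)) ≈ 0.152%.

%OS ≈ 0.152%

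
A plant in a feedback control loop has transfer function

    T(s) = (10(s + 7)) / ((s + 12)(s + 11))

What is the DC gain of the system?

At s = 0 each factor (s + a) contributes a and each (s^2 + bs + c) contributes c.
T(0) = 10·(7) / ((12) · (11)) = 70/132 = 35/66.

T(0) = 35/66 ≈ 0.5303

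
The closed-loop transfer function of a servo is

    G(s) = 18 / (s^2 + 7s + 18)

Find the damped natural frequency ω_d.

Comparing s^2 + 7s + 18 to s^2 + 2ζωₙs + ωₙ²: ωₙ = √18 ≈ 4.243 rad/s and ζ = 7/(2·√18) ≈ 0.8250.
ζωₙ = 7/2 = 3.5, so ω_d = ωₙ√(1−ζ²) = √(ωₙ² − (ζωₙ)²) = √(18 − 3.5²) = √5.75 ≈ 2.398 rad/s.

ω_d ≈ 2.398 rad/s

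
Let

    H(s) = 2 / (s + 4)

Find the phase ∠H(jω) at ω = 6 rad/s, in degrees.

At s = j6: numerator = 2, denominator = 4 + j6.
∠H = ∠num − ∠den = 0° − (56.310°) = -56.31°.

∠H(j6) ≈ -56.31°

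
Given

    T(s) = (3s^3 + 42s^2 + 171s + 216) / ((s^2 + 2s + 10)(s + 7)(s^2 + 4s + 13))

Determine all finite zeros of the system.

Set the numerator to zero: 3s^3 + 42s^2 + 171s + 216 = 0, i.e. 3·(s^3 + 14s^2 + 57s + 72) = 0.
Factoring: (s + 3)^2(s + 8) = 0.

s = -3, -8, -3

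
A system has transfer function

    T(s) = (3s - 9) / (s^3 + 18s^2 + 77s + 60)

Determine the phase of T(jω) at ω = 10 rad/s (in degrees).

At s = j10: numerator = -9 + j30, denominator = -1740 - j230.
∠T = ∠num − ∠den = 106.70° − (-172.47°) = 279.2°, which wraps to -80.83°.

∠T(j10) ≈ -80.83°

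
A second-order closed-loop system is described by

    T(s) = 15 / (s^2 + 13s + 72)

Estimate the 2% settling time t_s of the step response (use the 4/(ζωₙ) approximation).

Comparing s^2 + 13s + 72 to s^2 + 2ζωₙs + ωₙ²: ωₙ = √72 ≈ 8.485 rad/s and ζ = 13/(2·√72) ≈ 0.7660.
ζωₙ = 13/2 = 6.5, so t_s ≈ 4/(ζωₙ) = 4/6.5 ≈ 0.6154 s.

t_s ≈ 0.6154 s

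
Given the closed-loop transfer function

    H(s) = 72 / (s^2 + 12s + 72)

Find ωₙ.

Compare the denominator to the standard form s^2 + 2ζωₙs + ωₙ².
ωₙ² = 72, so ωₙ = √72 ≈ 8.485 rad/s.

ωₙ ≈ 8.485 rad/s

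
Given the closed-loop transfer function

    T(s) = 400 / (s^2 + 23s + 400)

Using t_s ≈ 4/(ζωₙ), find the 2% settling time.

Comparing s^2 + 23s + 400 to s^2 + 2ζωₙs + ωₙ²: ωₙ = 20 rad/s and ζ = 23/(2·20) = 0.575.
ζωₙ = 23/2 = 11.5, so t_s ≈ 4/(ζωₙ) = 4/11.5 ≈ 0.3478 s.

t_s ≈ 0.3478 s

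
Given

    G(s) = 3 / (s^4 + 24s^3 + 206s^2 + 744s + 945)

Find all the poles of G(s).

s = -3, -5, -7, -9

The poles are the roots of the denominator s^4 + 24s^3 + 206s^2 + 744s + 945 = 0.
Trying s = -3: the polynomial evaluates to 0, so (s + 3) is a factor.
Dividing out leaves s^3 + 21s^2 + 143s + 315 = 0.
This factors further as (s + 5)(s + 7)(s + 9) = 0.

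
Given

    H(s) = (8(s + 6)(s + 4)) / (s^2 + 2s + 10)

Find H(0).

At s = 0 each factor (s + a) contributes a and each (s^2 + bs + c) contributes c.
H(0) = 8·(6) · (4) / ((10)) = 192/10 = 96/5.

H(0) = 96/5 ≈ 19.20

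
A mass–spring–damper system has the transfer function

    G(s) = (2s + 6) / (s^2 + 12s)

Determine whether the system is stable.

marginally stable

The denominator s^2 + 12s factors as s(s + 12), giving poles at s = 0, -12.
Since the simple pole(s) at s = 0 lie on the jω-axis with none in the right half-plane, the system is marginally stable.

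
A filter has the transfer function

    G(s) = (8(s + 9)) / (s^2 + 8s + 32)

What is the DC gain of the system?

At s = 0 each factor (s + a) contributes a and each (s^2 + bs + c) contributes c.
G(0) = 8·(9) / ((32)) = 72/32 = 9/4.

G(0) = 9/4 ≈ 2.250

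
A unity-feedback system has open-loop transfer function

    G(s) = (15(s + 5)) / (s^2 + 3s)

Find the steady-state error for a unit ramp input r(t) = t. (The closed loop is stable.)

e_ss = 0.04000

G(s) has one pole at the origin.
This is a Type 1 system. Kv = lim_{s→0} s·G(s) = 75/3 = 25.
e_ss = 1/Kv = 1/(25) = 1/25 ≈ 0.04000.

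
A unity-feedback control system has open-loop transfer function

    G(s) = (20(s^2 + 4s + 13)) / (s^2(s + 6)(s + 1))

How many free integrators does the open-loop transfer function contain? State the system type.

The denominator has 2 factors of s at the origin (free integrators), so this is a Type 2 system.

Type 2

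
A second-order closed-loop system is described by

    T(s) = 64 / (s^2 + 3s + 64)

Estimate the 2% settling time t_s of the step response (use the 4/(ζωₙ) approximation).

t_s ≈ 2.667 s

Comparing s^2 + 3s + 64 to s^2 + 2ζωₙs + ωₙ²: ωₙ = 8 rad/s and ζ = 3/(2·8) = 0.1875.
ζωₙ = 3/2 = 1.5, so t_s ≈ 4/(ζωₙ) = 4/1.5 ≈ 2.667 s.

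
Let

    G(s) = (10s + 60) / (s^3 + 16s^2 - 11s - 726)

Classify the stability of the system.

The denominator s^3 + 16s^2 - 11s - 726 factors as (s + 11)^2(s - 6), giving poles at s = -11, 6, -11.
Since the pole(s) at s = 6 lie in the right half-plane, the system is unstable.

unstable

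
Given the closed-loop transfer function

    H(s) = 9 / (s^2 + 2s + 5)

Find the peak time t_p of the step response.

Comparing s^2 + 2s + 5 to s^2 + 2ζωₙs + ωₙ²: ωₙ = √5 ≈ 2.236 rad/s and ζ = 2/(2·√5) ≈ 0.4472.
ζωₙ = 2/2 = 1, so ω_d = ωₙ√(1−ζ²) = √(ωₙ² − (ζωₙ)²) = √(5 − 1²) = √4 = 2 rad/s.
t_p = π/ω_d = π/2 ≈ 1.571 s.

t_p ≈ 1.571 s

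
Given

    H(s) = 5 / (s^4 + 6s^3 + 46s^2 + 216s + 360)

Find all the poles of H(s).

The poles are the roots of the denominator s^4 + 6s^3 + 46s^2 + 216s + 360 = 0.
No real roots exist; factor into two real quadratics: (s^2 + 36)(s^2 + 6s + 10) = 0.
Each quadratic gives a conjugate pair via the quadratic formula.

s = 6j, -6j, -3 + j, -3 - j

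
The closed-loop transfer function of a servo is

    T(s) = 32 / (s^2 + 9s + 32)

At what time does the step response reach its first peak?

Comparing s^2 + 9s + 32 to s^2 + 2ζωₙs + ωₙ²: ωₙ = √32 ≈ 5.657 rad/s and ζ = 9/(2·√32) ≈ 0.7955.
ζωₙ = 9/2 = 4.5, so ω_d = ωₙ√(1−ζ²) = √(ωₙ² − (ζωₙ)²) = √(32 − 4.5²) = √11.75 ≈ 3.428 rad/s.
t_p = π/ω_d = π/3.428 ≈ 0.9165 s.

t_p ≈ 0.9165 s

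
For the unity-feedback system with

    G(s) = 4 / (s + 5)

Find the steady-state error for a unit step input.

G(s) has no poles at the origin.
This is a Type 0 system. Kp = lim_{s→0} G(s) = 4/5.
e_ss = 1/(1 + Kp) = 1/(1 + 4/5) = 5/9 ≈ 0.5556.

e_ss = 0.5556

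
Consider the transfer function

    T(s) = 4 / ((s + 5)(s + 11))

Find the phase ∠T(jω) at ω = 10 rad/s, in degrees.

∠T(j10) ≈ -105.7°

At s = j10: numerator = 4, denominator = -45 + j160.
∠T = ∠num − ∠den = 0° − (105.71°) = -105.7°.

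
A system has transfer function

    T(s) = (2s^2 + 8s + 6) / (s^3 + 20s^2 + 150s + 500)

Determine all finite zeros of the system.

s = -3, -1

Set the numerator to zero: 2s^2 + 8s + 6 = 0, i.e. 2·(s^2 + 4s + 3) = 0.
Factoring: (s + 3)(s + 1) = 0.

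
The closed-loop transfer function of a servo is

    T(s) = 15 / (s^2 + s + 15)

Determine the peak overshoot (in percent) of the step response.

Comparing s^2 + s + 15 to s^2 + 2ζωₙs + ωₙ²: ωₙ = √15 ≈ 3.873 rad/s and ζ = 1/(2·√15) ≈ 0.1291.
%OS = 100·exp(−πζ/√(1−ζ²)) = 100·exp(−π·0.1291/√(1−0.1291²)) ≈ 66.4%.

%OS ≈ 66.4%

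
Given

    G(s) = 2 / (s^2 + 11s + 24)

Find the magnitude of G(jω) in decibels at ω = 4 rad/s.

|G(j4)|_dB ≈ -27.0 dB

Substitute s = j4: numerator = 2, denominator = 8 + j44.
|G(j4)| = |2| / |8 + j44| = 2 / 44.721 ≈ 0.04472.
In decibels: 20·log₁₀(0.04472) ≈ -27.0 dB.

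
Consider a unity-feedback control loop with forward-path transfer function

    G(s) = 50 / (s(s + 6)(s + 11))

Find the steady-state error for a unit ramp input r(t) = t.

G(s) has one pole at the origin.
This is a Type 1 system. Kv = lim_{s→0} s·G(s) = 50/66 = 25/33.
e_ss = 1/Kv = 1/(25/33) = 33/25 ≈ 1.320.

e_ss = 1.320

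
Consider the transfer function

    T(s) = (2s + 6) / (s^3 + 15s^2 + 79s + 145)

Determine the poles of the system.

The poles are the roots of the denominator s^3 + 15s^2 + 79s + 145 = 0.
Trying s = -5: the polynomial evaluates to 0, so (s + 5) is a factor.
Dividing out leaves s^2 + 10s + 29 = 0.
The quadratic formula then gives s = -5 ± 2j.

s = -5, -5 ± 2j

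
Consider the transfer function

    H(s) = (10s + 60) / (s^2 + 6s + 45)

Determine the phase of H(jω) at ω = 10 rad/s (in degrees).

∠H(j10) ≈ -73.47°

At s = j10: numerator = 60 + j100, denominator = -55 + j60.
∠H = ∠num − ∠den = 59.036° − (132.51°) = -73.47°.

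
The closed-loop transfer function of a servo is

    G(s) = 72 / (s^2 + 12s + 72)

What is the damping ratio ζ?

ζ ≈ 0.7071

Compare the denominator to the standard form s^2 + 2ζωₙs + ωₙ².
ωₙ² = 72, so ωₙ = √72 ≈ 8.485 rad/s.
2ζωₙ = 12, so ζ = 12/(2·√72) ≈ 0.7071.
With ζ = 0.7071 the response is underdamped.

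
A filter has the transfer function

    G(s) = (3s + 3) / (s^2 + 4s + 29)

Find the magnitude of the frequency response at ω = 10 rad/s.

|G(j10)| ≈ 0.3700

Substitute s = j10: numerator = 3 + j30, denominator = -71 + j40.
|G(j10)| = |3 + j30| / |-71 + j40| = 30.150 / 81.492 ≈ 0.3700.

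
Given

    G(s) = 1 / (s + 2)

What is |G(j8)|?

Substitute s = j8: numerator = 1, denominator = 2 + j8.
|G(j8)| = |1| / |2 + j8| = 1 / 8.2462 ≈ 0.1213.

|G(j8)| ≈ 0.1213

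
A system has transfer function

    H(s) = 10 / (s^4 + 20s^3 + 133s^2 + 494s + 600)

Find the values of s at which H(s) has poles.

s = -3 ± 4j, -2, -12

The poles are the roots of the denominator s^4 + 20s^3 + 133s^2 + 494s + 600 = 0.
Trying s = -2: the polynomial evaluates to 0, so (s + 2) is a factor.
Dividing out leaves s^3 + 18s^2 + 97s + 300 = 0.
This factors further as (s^2 + 6s + 25)(s + 12) = 0.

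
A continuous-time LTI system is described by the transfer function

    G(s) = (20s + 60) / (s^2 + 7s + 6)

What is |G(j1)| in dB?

Substitute s = j1: numerator = 60 + j20, denominator = 5 + j7.
|G(j1)| = |60 + j20| / |5 + j7| = 63.246 / 8.6023 ≈ 7.352.
In decibels: 20·log₁₀(7.352) ≈ 17.3 dB.

|G(j1)|_dB ≈ 17.3 dB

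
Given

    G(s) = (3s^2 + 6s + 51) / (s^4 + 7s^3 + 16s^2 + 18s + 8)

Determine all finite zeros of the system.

s = -1 ± 4j

Set the numerator to zero: 3s^2 + 6s + 51 = 0, i.e. 3·(s^2 + 2s + 17) = 0.
Factoring: (s^2 + 2s + 17) = 0.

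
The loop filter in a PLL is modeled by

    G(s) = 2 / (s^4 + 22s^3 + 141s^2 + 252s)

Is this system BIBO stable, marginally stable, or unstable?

marginally stable

The denominator s^4 + 22s^3 + 141s^2 + 252s factors as s(s + 7)(s + 12)(s + 3), giving poles at s = 0, -7, -12, -3.
Since the simple pole(s) at s = 0 lie on the jω-axis with none in the right half-plane, the system is marginally stable.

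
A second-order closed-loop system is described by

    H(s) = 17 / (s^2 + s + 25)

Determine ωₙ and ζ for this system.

ωₙ = 5 rad/s, ζ = 0.1

Compare the denominator to the standard form s^2 + 2ζωₙs + ωₙ².
ωₙ² = 25, so ωₙ = 5 rad/s.
2ζωₙ = 1, so ζ = 1/(2·5) = 0.1.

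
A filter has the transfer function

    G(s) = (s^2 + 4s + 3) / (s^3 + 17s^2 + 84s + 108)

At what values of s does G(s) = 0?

Set the numerator to zero: s^2 + 4s + 3 = 0.
Factoring: (s + 3)(s + 1) = 0.

s = -3, -1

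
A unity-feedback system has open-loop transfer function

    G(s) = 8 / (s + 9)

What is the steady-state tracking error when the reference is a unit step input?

G(s) has no poles at the origin.
This is a Type 0 system. Kp = lim_{s→0} G(s) = 8/9.
e_ss = 1/(1 + Kp) = 1/(1 + 8/9) = 9/17 ≈ 0.5294.

e_ss = 0.5294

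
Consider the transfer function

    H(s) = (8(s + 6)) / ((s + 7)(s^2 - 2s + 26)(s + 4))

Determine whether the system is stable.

The poles can be read from the denominator factors: s = -7, 1 ± 5j, -4.
Since the pole(s) at s = 1 + 5j, 1 - 5j lie in the right half-plane, the system is unstable.

unstable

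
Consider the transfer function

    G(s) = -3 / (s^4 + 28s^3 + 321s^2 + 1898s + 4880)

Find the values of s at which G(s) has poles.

s = -8, -10, -5 + 6j, -5 - 6j

The poles are the roots of the denominator s^4 + 28s^3 + 321s^2 + 1898s + 4880 = 0.
Trying s = -8: the polynomial evaluates to 0, so (s + 8) is a factor.
Dividing out leaves s^3 + 20s^2 + 161s + 610 = 0.
This factors further as (s + 10)(s^2 + 10s + 61) = 0.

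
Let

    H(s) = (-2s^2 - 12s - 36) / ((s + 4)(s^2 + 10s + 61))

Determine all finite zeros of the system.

s = -3 ± 3j

Set the numerator to zero: -2s^2 - 12s - 36 = 0, i.e. -2·(s^2 + 6s + 18) = 0.
Factoring: (s^2 + 6s + 18) = 0.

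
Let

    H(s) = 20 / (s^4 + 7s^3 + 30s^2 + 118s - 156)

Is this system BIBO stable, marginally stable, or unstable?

unstable

The denominator s^4 + 7s^3 + 30s^2 + 118s - 156 factors as (s - 1)(s + 6)(s^2 + 2s + 26), giving poles at s = 1, -6, -1 ± 5j.
Since the pole(s) at s = 1 lie in the right half-plane, the system is unstable.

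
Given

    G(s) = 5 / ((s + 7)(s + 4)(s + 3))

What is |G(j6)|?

Substitute s = j6: numerator = 5, denominator = -420 + j150.
|G(j6)| = |5| / |-420 + j150| = 5 / 445.98 ≈ 0.01121.

|G(j6)| ≈ 0.01121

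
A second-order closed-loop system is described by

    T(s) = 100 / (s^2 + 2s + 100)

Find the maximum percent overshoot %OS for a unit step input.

%OS ≈ 72.9%

Comparing s^2 + 2s + 100 to s^2 + 2ζωₙs + ωₙ²: ωₙ = 10 rad/s and ζ = 2/(2·10) = 0.1.
%OS = 100·exp(−πζ/√(1−ζ²)) = 100·exp(−π·0.1/√(1−0.1²)) ≈ 72.9%.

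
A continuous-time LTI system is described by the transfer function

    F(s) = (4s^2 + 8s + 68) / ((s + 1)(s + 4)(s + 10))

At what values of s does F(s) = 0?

s = -1 ± 4j

Set the numerator to zero: 4s^2 + 8s + 68 = 0, i.e. 4·(s^2 + 2s + 17) = 0.
Factoring: (s^2 + 2s + 17) = 0.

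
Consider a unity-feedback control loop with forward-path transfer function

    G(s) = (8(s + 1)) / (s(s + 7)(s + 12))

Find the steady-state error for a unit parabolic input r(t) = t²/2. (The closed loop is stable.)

e_ss = ∞

G(s) has one pole at the origin.
This is a Type 1 system; Ka = lim_{s→0} s^2·G(s) = 0, so the steady-state error for a parabola input is infinite.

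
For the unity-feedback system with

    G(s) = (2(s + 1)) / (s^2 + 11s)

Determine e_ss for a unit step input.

G(s) has one pole at the origin.
This is a Type 1 system; for a step input the steady-state error is zero.

e_ss = 0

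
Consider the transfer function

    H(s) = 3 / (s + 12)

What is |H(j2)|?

Substitute s = j2: numerator = 3, denominator = 12 + j2.
|H(j2)| = |3| / |12 + j2| = 3 / 12.166 ≈ 0.2466.

|H(j2)| ≈ 0.2466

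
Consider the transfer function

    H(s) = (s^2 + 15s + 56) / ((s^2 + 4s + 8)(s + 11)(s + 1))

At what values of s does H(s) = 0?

Set the numerator to zero: s^2 + 15s + 56 = 0.
Factoring: (s + 8)(s + 7) = 0.

s = -8, -7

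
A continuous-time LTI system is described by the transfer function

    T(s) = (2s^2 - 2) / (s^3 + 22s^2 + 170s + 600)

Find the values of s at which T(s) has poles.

The poles are the roots of the denominator s^3 + 22s^2 + 170s + 600 = 0.
Trying s = -12: the polynomial evaluates to 0, so (s + 12) is a factor.
Dividing out leaves s^2 + 10s + 50 = 0.
The quadratic formula then gives s = -5 ± 5j.

s = -5 ± 5j, -12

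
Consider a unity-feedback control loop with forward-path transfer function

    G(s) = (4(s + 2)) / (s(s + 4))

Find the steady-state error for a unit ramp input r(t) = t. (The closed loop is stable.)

G(s) has one pole at the origin.
This is a Type 1 system. Kv = lim_{s→0} s·G(s) = 8/4 = 2.
e_ss = 1/Kv = 1/(2) = 1/2 ≈ 0.5000.

e_ss = 0.5000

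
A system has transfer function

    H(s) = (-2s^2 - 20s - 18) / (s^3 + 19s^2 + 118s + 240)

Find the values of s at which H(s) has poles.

s = -8, -6, -5

The poles are the roots of the denominator s^3 + 19s^2 + 118s + 240 = 0.
Trying s = -8: the polynomial evaluates to 0, so (s + 8) is a factor.
Dividing out leaves s^2 + 11s + 30 = 0.
Factoring the quadratic: (s + 6)(s + 5) = 0.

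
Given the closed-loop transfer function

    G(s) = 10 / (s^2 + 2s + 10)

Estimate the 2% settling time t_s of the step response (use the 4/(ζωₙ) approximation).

Comparing s^2 + 2s + 10 to s^2 + 2ζωₙs + ωₙ²: ωₙ = √10 ≈ 3.162 rad/s and ζ = 2/(2·√10) ≈ 0.3162.
ζωₙ = 2/2 = 1, so t_s ≈ 4/(ζωₙ) = 4/1 = 4 s.

t_s ≈ 4 s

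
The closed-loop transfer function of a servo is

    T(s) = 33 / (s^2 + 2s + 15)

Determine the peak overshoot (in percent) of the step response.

%OS ≈ 43.2%

Comparing s^2 + 2s + 15 to s^2 + 2ζωₙs + ωₙ²: ωₙ = √15 ≈ 3.873 rad/s and ζ = 2/(2·√15) ≈ 0.2582.
%OS = 100·exp(−πζ/√(1−ζ²)) = 100·exp(−π·0.2582/√(1−0.2582²)) ≈ 43.2%.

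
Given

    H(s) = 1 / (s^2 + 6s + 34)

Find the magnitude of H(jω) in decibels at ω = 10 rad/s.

Substitute s = j10: numerator = 1, denominator = -66 + j60.
|H(j10)| = |1| / |-66 + j60| = 1 / 89.196 ≈ 0.01121.
In decibels: 20·log₁₀(0.01121) ≈ -39.0 dB.

|H(j10)|_dB ≈ -39.0 dB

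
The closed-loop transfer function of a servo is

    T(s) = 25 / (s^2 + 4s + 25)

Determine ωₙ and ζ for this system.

Compare the denominator to the standard form s^2 + 2ζωₙs + ωₙ².
ωₙ² = 25, so ωₙ = 5 rad/s.
2ζωₙ = 4, so ζ = 4/(2·5) = 0.4.
With ζ = 0.4 the response is underdamped.

ωₙ = 5 rad/s, ζ = 0.4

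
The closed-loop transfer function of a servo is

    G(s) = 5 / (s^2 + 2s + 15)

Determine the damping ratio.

Compare the denominator to the standard form s^2 + 2ζωₙs + ωₙ².
ωₙ² = 15, so ωₙ = √15 ≈ 3.873 rad/s.
2ζωₙ = 2, so ζ = 2/(2·√15) ≈ 0.2582.

ζ ≈ 0.2582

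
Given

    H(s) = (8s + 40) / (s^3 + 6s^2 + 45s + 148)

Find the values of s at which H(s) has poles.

The poles are the roots of the denominator s^3 + 6s^2 + 45s + 148 = 0.
Trying s = -4: the polynomial evaluates to 0, so (s + 4) is a factor.
Dividing out leaves s^2 + 2s + 37 = 0.
The quadratic formula then gives s = -1 ± 6j.

s = -1 + 6j, -1 - 6j, -4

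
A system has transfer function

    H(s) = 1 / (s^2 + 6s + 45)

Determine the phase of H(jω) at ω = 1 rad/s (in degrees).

At s = j1: numerator = 1, denominator = 44 + j6.
∠H = ∠num − ∠den = 0° − (7.7652°) = -7.765°.

∠H(j1) ≈ -7.765°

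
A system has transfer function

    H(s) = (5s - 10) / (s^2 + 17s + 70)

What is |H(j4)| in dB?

|H(j4)|_dB ≈ -11.8 dB

Substitute s = j4: numerator = -10 + j20, denominator = 54 + j68.
|H(j4)| = |-10 + j20| / |54 + j68| = 22.361 / 86.833 ≈ 0.2575.
In decibels: 20·log₁₀(0.2575) ≈ -11.8 dB.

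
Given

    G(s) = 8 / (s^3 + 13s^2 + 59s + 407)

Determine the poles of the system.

s = -1 ± 6j, -11

The poles are the roots of the denominator s^3 + 13s^2 + 59s + 407 = 0.
Trying s = -11: the polynomial evaluates to 0, so (s + 11) is a factor.
Dividing out leaves s^2 + 2s + 37 = 0.
The quadratic formula then gives s = -1 ± 6j.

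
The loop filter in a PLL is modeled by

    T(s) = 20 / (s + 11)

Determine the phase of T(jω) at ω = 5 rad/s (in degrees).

∠T(j5) ≈ -24.44°

At s = j5: numerator = 20, denominator = 11 + j5.
∠T = ∠num − ∠den = 0° − (24.444°) = -24.44°.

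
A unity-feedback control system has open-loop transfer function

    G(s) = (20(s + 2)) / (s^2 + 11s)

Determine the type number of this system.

The denominator has 1 factor of s at the origin (free integrator), so this is a Type 1 system.

Type 1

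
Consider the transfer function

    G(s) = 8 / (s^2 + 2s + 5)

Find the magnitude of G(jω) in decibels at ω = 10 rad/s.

|G(j10)|_dB ≈ -21.7 dB

Substitute s = j10: numerator = 8, denominator = -95 + j20.
|G(j10)| = |8| / |-95 + j20| = 8 / 97.082 ≈ 0.08240.
In decibels: 20·log₁₀(0.08240) ≈ -21.7 dB.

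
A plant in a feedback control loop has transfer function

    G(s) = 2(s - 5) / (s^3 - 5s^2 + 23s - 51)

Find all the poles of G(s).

s = 1 + 4j, 1 - 4j, 3

The poles are the roots of the denominator s^3 - 5s^2 + 23s - 51 = 0.
Trying s = 3: the polynomial evaluates to 0, so (s - 3) is a factor.
Dividing out leaves s^2 - 2s + 17 = 0.
The quadratic formula then gives s = 1 ± 4j.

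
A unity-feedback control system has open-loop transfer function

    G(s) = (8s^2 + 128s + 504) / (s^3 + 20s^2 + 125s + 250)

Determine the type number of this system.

Type 0

The denominator has no factor of s at the origin — no free integrator — so this is a Type 0 system.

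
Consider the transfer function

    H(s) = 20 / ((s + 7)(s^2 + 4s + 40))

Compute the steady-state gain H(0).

At s = 0 each factor (s + a) contributes a and each (s^2 + bs + c) contributes c.
H(0) = 20·1 / ((7) · (40)) = 20/280 = 1/14.

H(0) = 1/14 ≈ 0.07143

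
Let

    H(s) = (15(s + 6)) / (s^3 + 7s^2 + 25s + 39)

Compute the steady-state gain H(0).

Set s = 0: H(0) = (90) / (39) = 30/13.

H(0) = 30/13 ≈ 2.308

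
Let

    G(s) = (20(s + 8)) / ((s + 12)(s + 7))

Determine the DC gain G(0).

G(0) = 40/21 ≈ 1.905

At s = 0 each factor (s + a) contributes a and each (s^2 + bs + c) contributes c.
G(0) = 20·(8) / ((12) · (7)) = 160/84 = 40/21.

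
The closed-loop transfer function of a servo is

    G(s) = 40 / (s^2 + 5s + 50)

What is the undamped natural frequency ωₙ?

ωₙ ≈ 7.071 rad/s

Compare the denominator to the standard form s^2 + 2ζωₙs + ωₙ².
ωₙ² = 50, so ωₙ = √50 ≈ 7.071 rad/s.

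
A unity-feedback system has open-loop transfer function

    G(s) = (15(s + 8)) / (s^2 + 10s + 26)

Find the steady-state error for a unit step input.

G(s) has no poles at the origin.
This is a Type 0 system. Kp = lim_{s→0} G(s) = 120/26 = 60/13.
e_ss = 1/(1 + Kp) = 1/(1 + 60/13) = 13/73 ≈ 0.1781.

e_ss = 0.1781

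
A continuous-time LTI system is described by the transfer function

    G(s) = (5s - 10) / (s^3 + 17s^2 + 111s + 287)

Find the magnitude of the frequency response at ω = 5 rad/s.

|G(j5)| ≈ 0.05962

Substitute s = j5: numerator = -10 + j25, denominator = -138 + j430.
|G(j5)| = |-10 + j25| / |-138 + j430| = 26.926 / 451.60 ≈ 0.05962.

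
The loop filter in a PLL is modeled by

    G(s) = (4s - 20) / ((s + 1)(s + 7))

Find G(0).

Set s = 0: G(0) = (-20) / (7) = -20/7.

G(0) = -20/7 ≈ -2.857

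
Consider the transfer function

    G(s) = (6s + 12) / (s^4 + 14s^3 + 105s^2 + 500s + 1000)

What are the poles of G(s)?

The poles are the roots of the denominator s^4 + 14s^3 + 105s^2 + 500s + 1000 = 0.
Trying s = -5: the polynomial evaluates to 0, so (s + 5) is a factor.
Dividing out leaves s^3 + 9s^2 + 60s + 200 = 0.
This factors further as (s^2 + 4s + 40)(s + 5) = 0.

s = -2 + 6j, -2 - 6j, -5, -5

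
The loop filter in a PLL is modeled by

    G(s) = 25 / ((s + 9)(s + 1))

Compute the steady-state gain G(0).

G(0) = 25/9 ≈ 2.778

At s = 0 each factor (s + a) contributes a and each (s^2 + bs + c) contributes c.
G(0) = 25·1 / ((9) · (1)) = 25/9 = 25/9.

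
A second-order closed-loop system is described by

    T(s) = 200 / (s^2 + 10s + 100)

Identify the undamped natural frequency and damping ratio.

ωₙ = 10 rad/s, ζ = 0.5

Compare the denominator to the standard form s^2 + 2ζωₙs + ωₙ².
ωₙ² = 100, so ωₙ = 10 rad/s.
2ζωₙ = 10, so ζ = 10/(2·10) = 0.5.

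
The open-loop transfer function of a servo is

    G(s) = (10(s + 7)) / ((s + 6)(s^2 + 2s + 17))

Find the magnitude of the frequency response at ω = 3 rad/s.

|G(j3)| ≈ 1.135

Substitute s = j3: numerator = 70 + j30, denominator = 30 + j60.
|G(j3)| = |70 + j30| / |30 + j60| = 76.158 / 67.082 ≈ 1.135.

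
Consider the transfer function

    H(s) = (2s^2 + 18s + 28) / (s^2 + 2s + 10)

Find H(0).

H(0) = 14/5 ≈ 2.800

Set s = 0: H(0) = (28) / (10) = 14/5.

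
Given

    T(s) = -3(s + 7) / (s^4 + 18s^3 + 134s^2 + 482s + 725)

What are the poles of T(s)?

The poles are the roots of the denominator s^4 + 18s^3 + 134s^2 + 482s + 725 = 0.
No real roots exist; factor into two real quadratics: (s^2 + 8s + 25)(s^2 + 10s + 29) = 0.
Each quadratic gives a conjugate pair via the quadratic formula.

s = -4 + 3j, -4 - 3j, -5 + 2j, -5 - 2j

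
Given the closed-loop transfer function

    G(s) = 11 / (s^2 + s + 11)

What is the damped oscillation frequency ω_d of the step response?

Comparing s^2 + s + 11 to s^2 + 2ζωₙs + ωₙ²: ωₙ = √11 ≈ 3.317 rad/s and ζ = 1/(2·√11) ≈ 0.1508.
ζωₙ = 1/2 = 0.5, so ω_d = ωₙ√(1−ζ²) = √(ωₙ² − (ζωₙ)²) = √(11 − 0.5²) = √10.75 ≈ 3.279 rad/s.

ω_d ≈ 3.279 rad/s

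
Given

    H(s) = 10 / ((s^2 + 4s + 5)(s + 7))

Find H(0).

H(0) = 2/7 ≈ 0.2857

Set s = 0: H(0) = (10) / (35) = 2/7.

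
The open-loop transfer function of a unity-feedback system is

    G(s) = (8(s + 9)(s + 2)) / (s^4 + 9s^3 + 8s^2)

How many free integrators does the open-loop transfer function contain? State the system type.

The denominator has 2 factors of s at the origin (free integrators), so this is a Type 2 system.

Type 2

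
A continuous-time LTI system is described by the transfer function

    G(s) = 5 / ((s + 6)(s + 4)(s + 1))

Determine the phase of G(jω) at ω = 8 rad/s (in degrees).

At s = j8: numerator = 5, denominator = -680 - j240.
∠G = ∠num − ∠den = 0° − (-160.56°) = 160.6°.

∠G(j8) ≈ 160.6°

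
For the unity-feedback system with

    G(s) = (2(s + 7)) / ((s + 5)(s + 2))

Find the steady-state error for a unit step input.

G(s) has no poles at the origin.
This is a Type 0 system. Kp = lim_{s→0} G(s) = 14/10 = 7/5.
e_ss = 1/(1 + Kp) = 1/(1 + 7/5) = 5/12 ≈ 0.4167.

e_ss = 0.4167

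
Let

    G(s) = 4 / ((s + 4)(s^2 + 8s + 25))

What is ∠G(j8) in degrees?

∠G(j8) ≈ 175.2°

At s = j8: numerator = 4, denominator = -668 - j56.
∠G = ∠num − ∠den = 0° − (-175.21°) = 175.2°.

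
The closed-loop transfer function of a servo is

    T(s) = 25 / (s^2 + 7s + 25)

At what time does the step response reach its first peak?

Comparing s^2 + 7s + 25 to s^2 + 2ζωₙs + ωₙ²: ωₙ = 5 rad/s and ζ = 7/(2·5) = 0.7.
ζωₙ = 7/2 = 3.5, so ω_d = ωₙ√(1−ζ²) = √(ωₙ² − (ζωₙ)²) = √(25 − 3.5²) = √12.75 ≈ 3.571 rad/s.
t_p = π/ω_d = π/3.571 ≈ 0.8798 s.

t_p ≈ 0.8798 s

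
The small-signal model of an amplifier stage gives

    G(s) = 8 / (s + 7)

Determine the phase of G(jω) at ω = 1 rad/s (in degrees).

At s = j1: numerator = 8, denominator = 7 + j1.
∠G = ∠num − ∠den = 0° − (8.1301°) = -8.130°.

∠G(j1) ≈ -8.130°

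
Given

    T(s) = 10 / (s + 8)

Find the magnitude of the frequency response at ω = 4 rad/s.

|T(j4)| ≈ 1.118

Substitute s = j4: numerator = 10, denominator = 8 + j4.
|T(j4)| = |10| / |8 + j4| = 10 / 8.9443 ≈ 1.118.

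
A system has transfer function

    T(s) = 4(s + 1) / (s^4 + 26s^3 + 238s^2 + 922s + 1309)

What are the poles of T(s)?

s = -7, -4 ± j, -11

The poles are the roots of the denominator s^4 + 26s^3 + 238s^2 + 922s + 1309 = 0.
Trying s = -7: the polynomial evaluates to 0, so (s + 7) is a factor.
Dividing out leaves s^3 + 19s^2 + 105s + 187 = 0.
This factors further as (s^2 + 8s + 17)(s + 11) = 0.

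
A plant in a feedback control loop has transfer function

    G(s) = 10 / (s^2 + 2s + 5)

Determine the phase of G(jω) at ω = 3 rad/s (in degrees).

At s = j3: numerator = 10, denominator = -4 + j6.
∠G = ∠num − ∠den = 0° − (123.69°) = -123.7°.

∠G(j3) ≈ -123.7°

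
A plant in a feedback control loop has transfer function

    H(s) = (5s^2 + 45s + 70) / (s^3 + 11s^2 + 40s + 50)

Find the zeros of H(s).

s = -7, -2

Set the numerator to zero: 5s^2 + 45s + 70 = 0, i.e. 5·(s^2 + 9s + 14) = 0.
Factoring: (s + 7)(s + 2) = 0.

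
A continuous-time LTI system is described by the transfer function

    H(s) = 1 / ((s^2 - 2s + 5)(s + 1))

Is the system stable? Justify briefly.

unstable

The poles can be read from the denominator factors: s = 1 + 2j, 1 - 2j, -1.
Since the pole(s) at s = 1 ± 2j lie in the right half-plane, the system is unstable.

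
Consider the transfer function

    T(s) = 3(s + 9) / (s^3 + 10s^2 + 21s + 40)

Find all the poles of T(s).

The poles are the roots of the denominator s^3 + 10s^2 + 21s + 40 = 0.
Trying s = -8: the polynomial evaluates to 0, so (s + 8) is a factor.
Dividing out leaves s^2 + 2s + 5 = 0.
The quadratic formula then gives s = -1 ± 2j.

s = -1 + 2j, -1 - 2j, -8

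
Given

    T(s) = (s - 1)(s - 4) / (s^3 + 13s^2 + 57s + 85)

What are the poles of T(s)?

s = -4 + j, -4 - j, -5

The poles are the roots of the denominator s^3 + 13s^2 + 57s + 85 = 0.
Trying s = -5: the polynomial evaluates to 0, so (s + 5) is a factor.
Dividing out leaves s^2 + 8s + 17 = 0.
The quadratic formula then gives s = -4 ± 1j.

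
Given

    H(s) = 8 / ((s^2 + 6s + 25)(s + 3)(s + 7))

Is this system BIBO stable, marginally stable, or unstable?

stable

The poles can be read from the denominator factors: s = -3 + 4j, -3 - 4j, -3, -7.
Since all poles lie strictly in the left half-plane, the system is stable.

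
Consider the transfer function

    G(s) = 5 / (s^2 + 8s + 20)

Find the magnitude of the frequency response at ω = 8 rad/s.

Substitute s = j8: numerator = 5, denominator = -44 + j64.
|G(j8)| = |5| / |-44 + j64| = 5 / 77.666 ≈ 0.06438.

|G(j8)| ≈ 0.06438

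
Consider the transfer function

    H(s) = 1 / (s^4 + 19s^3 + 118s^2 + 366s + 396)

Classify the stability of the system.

The denominator s^4 + 19s^3 + 118s^2 + 366s + 396 factors as (s^2 + 6s + 18)(s + 11)(s + 2), giving poles at s = -3 + 3j, -3 - 3j, -11, -2.
Since all poles lie strictly in the left half-plane, the system is stable.

stable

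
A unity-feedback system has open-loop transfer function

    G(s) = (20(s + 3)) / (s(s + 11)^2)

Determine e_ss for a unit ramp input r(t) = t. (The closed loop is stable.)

G(s) has one pole at the origin.
This is a Type 1 system. Kv = lim_{s→0} s·G(s) = 60/121.
e_ss = 1/Kv = 1/(60/121) = 121/60 ≈ 2.017.

e_ss = 2.017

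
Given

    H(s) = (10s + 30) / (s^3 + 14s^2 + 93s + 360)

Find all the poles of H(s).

The poles are the roots of the denominator s^3 + 14s^2 + 93s + 360 = 0.
Trying s = -8: the polynomial evaluates to 0, so (s + 8) is a factor.
Dividing out leaves s^2 + 6s + 45 = 0.
The quadratic formula then gives s = -3 ± 6j.

s = -3 + 6j, -3 - 6j, -8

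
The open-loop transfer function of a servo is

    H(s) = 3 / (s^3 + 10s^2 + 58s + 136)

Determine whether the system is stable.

stable

The denominator s^3 + 10s^2 + 58s + 136 factors as (s + 4)(s^2 + 6s + 34), giving poles at s = -4, -3 ± 5j.
Since all poles lie strictly in the left half-plane, the system is stable.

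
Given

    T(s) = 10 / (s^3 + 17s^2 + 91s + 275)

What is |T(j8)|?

|T(j8)| ≈ 0.01189

Substitute s = j8: numerator = 10, denominator = -813 + j216.
|T(j8)| = |10| / |-813 + j216| = 10 / 841.20 ≈ 0.01189.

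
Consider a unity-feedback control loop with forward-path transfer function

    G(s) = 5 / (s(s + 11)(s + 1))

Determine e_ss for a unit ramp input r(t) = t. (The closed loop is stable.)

e_ss = 2.200

G(s) has one pole at the origin.
This is a Type 1 system. Kv = lim_{s→0} s·G(s) = 5/11.
e_ss = 1/Kv = 1/(5/11) = 11/5 ≈ 2.200.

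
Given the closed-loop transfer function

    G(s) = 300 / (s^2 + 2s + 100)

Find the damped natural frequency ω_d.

ω_d ≈ 9.950 rad/s

Comparing s^2 + 2s + 100 to s^2 + 2ζωₙs + ωₙ²: ωₙ = 10 rad/s and ζ = 2/(2·10) = 0.1.
ζωₙ = 2/2 = 1, so ω_d = ωₙ√(1−ζ²) = √(ωₙ² − (ζωₙ)²) = √(100 − 1²) = √99 ≈ 9.950 rad/s.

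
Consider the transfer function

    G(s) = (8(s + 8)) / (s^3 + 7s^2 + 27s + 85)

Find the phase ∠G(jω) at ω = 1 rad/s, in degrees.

∠G(j1) ≈ -11.31°

At s = j1: numerator = 64 + j8, denominator = 78 + j26.
∠G = ∠num − ∠den = 7.1250° − (18.435°) = -11.31°.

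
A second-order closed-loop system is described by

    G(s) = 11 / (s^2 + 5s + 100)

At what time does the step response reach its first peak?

t_p ≈ 0.3245 s

Comparing s^2 + 5s + 100 to s^2 + 2ζωₙs + ωₙ²: ωₙ = 10 rad/s and ζ = 5/(2·10) = 0.25.
ζωₙ = 5/2 = 2.5, so ω_d = ωₙ√(1−ζ²) = √(ωₙ² − (ζωₙ)²) = √(100 − 2.5²) = √93.75 ≈ 9.682 rad/s.
t_p = π/ω_d = π/9.682 ≈ 0.3245 s.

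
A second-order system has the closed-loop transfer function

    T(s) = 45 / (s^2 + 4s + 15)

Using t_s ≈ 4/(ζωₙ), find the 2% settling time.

t_s ≈ 2 s

Comparing s^2 + 4s + 15 to s^2 + 2ζωₙs + ωₙ²: ωₙ = √15 ≈ 3.873 rad/s and ζ = 4/(2·√15) ≈ 0.5164.
ζωₙ = 4/2 = 2, so t_s ≈ 4/(ζωₙ) = 4/2 = 2 s.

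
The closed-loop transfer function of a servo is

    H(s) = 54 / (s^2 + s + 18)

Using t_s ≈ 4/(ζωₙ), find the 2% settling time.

t_s ≈ 8 s

Comparing s^2 + s + 18 to s^2 + 2ζωₙs + ωₙ²: ωₙ = √18 ≈ 4.243 rad/s and ζ = 1/(2·√18) ≈ 0.1179.
ζωₙ = 1/2 = 0.5, so t_s ≈ 4/(ζωₙ) = 4/0.5 = 8 s.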